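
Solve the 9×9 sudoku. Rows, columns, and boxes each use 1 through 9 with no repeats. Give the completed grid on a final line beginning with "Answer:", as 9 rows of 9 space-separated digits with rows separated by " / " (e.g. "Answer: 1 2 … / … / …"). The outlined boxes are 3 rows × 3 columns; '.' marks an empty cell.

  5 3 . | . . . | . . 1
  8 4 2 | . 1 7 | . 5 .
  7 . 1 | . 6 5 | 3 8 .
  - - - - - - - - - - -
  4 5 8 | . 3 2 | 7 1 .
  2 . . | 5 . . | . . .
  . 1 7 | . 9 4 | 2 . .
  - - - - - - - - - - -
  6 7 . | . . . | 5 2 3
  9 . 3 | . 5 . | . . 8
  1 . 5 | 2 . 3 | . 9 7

Step 1. [r9c7∈{4,6}] 6 has one home in row 9: r9c7 ⇒ r9c7=6.
Step 2. [r4c9∈{6,9}] across row 4, 9 lands solely at r4c9, so r4c9=9.
Step 3. [r6c4∈{6,8}] row 6 places 8 nowhere but r6c4. So r6c4=8.
Step 4. [r9c5∈{4,8}] across row 9, 4 lands solely at r9c5, so r9c5=4.
Step 5. [r5c2∈{6,9}] across col 2, 6 lands solely at r5c2, so r5c2=6.
Step 6. [r5c9∈{4}] only 4 remains possible at r5c9, so r5c9=4.
Step 7. [r8c7∈{1,4}] r8c7 is the only open cell in col 7 admitting 1, so r8c7=1.
Step 8. [r1c7∈{4,9}] in col 7, 4 fits only at r1c7 ⇒ r1c7=4.
Step 9. [r1c4∈{9}] nothing but 9 survives at r1c4. So r1c4=9.
Step 10. [r2c9∈{6}] r2c9's peers cover all but 6 ⇒ r2c9=6.
Step 11. [r1c6∈{8}] r1c6 is down to just 8. So r1c6=8.
Step 12. [r6c1∈{3}] r6c1 has the single candidate 3. So r6c1=3.
Step 13. [r7c4∈{1}] nothing but 1 survives at r7c4 ⇒ r7c4=1.
Step 14. [r4c4∈{6}] only 6 remains possible at r4c4, so r4c4=6.
Step 15. [r5c6∈{1}] r5c6 has the single candidate 1. So r5c6=1.
Step 16. [r3c9∈{2}] r3c9 is down to just 2 ⇒ r3c9=2.
Step 17. [r5c3∈{9}] r5c3's peers cover all but 9. So r5c3=9.
Step 18. [r6c9∈{5}] r6c9 has the single candidate 5, so r6c9=5.
Step 19. [r5c8∈{3}] nothing but 3 survives at r5c8. So r5c8=3.
Step 20. [r8c8∈{4}] r8c8 has the single candidate 4 ⇒ r8c8=4.
Step 21. [r6c8∈{6}] r6c8 has the single candidate 6, so r6c8=6.
Step 22. [r9c2∈{8}] r9c2's peers cover all but 8, so r9c2=8.
Step 23. [r2c4∈{3}] r2c4 has the single candidate 3 ⇒ r2c4=3.
Step 24. [r1c8∈{7}] only 7 remains possible at r1c8, so r1c8=7.
Step 25. [r1c5∈{2}] r1c5 is down to just 2. So r1c5=2.
Step 26. [r8c6∈{6}] nothing but 6 survives at r8c6 ⇒ r8c6=6.
Step 27. [r1c3∈{6}] r1c3 is down to just 6, so r1c3=6.
Step 28. [r8c4∈{7}] nothing but 7 survives at r8c4. So r8c4=7.
Step 29. [r5c5∈{7}] r5c5 is down to just 7 ⇒ r5c5=7.
Step 30. [r3c2∈{9}] nothing but 9 survives at r3c2. So r3c2=9.
Step 31. [r8c2∈{2}] r8c2 is down to just 2. So r8c2=2.
Step 32. [r7c5∈{8}] r7c5 is down to just 8 ⇒ r7c5=8.
Step 33. [r3c4∈{4}] r3c4 has the single candidate 4 ⇒ r3c4=4.
Step 34. [r7c6∈{9}] r7c6 has the single candidate 9 ⇒ r7c6=9.
Step 35. [r5c7∈{8}] nothing but 8 survives at r5c7. So r5c7=8.
Step 36. [r7c3∈{4}] r7c3's peers cover all but 4. So r7c3=4.
Step 37. [r2c7∈{9}] r2c7's peers cover all but 9. So r2c7=9.

Answer: 5 3 6 9 2 8 4 7 1 / 8 4 2 3 1 7 9 5 6 / 7 9 1 4 6 5 3 8 2 / 4 5 8 6 3 2 7 1 9 / 2 6 9 5 7 1 8 3 4 / 3 1 7 8 9 4 2 6 5 / 6 7 4 1 8 9 5 2 3 / 9 2 3 7 5 6 1 4 8 / 1 8 5 2 4 3 6 9 7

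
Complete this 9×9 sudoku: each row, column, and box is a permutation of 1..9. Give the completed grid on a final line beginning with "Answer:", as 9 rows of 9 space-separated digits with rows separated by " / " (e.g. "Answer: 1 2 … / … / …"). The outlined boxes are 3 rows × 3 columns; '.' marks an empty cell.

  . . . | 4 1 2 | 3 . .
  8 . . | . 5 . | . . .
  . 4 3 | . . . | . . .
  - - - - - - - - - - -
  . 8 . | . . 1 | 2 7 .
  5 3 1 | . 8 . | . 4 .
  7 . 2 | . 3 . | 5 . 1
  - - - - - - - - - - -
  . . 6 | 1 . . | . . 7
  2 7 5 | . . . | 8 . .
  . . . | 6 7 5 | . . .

Step 1. [r7c2∈{9}] r7c2 has the single candidate 9. So r7c2=9.
Step 2. [r6c4∈{9}] nothing but 9 survives at r6c4 ⇒ r6c4=9.
Step 3. [r7c7∈{4}] r7c7 is down to just 4, so r7c7=4.
Step 4. [r8c8∈{1,3,6,9}] 1 has one home in row 8: r8c8 ⇒ r8c8=1.
Step 5. [r8c9∈{3,6,9}] across row 8, 6 lands solely at r8c9. So r8c9=6.
Step 6. [r5c9∈{9}] r5c9 is down to just 9, so r5c9=9.
Step 7. [r6c2∈{6}] r6c2's peers cover all but 6. So r6c2=6.
Step 8. [r7c8∈{2,3,5}] row 7 places 5 nowhere but r7c8. So r7c8=5.
Step 9. [r3c4∈{7,8}] 8 has one home in col 4: r3c4 ⇒ r3c4=8.
Step 10. [r9c8∈{2,3,9}] in col 8, 3 fits only at r9c8 ⇒ r9c8=3.
Step 11. [r8c4∈{3}] r8c4 has the single candidate 3. So r8c4=3.
Step 12. [r2c4∈{7}] r2c4 is down to just 7, so r2c4=7.
Step 13. [r2c3∈{9}] r2c3 has the single candidate 9. So r2c3=9.
Step 14. [r1c8∈{6,8,9}] row 1 places 9 nowhere but r1c8, so r1c8=9.
Step 15. [r4c5∈{4,6}] in row 4, 6 fits only at r4c5. So r4c5=6.
Step 16. [r2c2∈{1,2}] in col 2, 2 fits only at r2c2, so r2c2=2.
Step 17. [r2c8∈{6}] nothing but 6 survives at r2c8 ⇒ r2c8=6.
Step 18. [r3c1∈{1,6}] 1 has one home in box 1: r3c1. So r3c1=1.
Step 19. [r3c5∈{9}] r3c5 has the single candidate 9. So r3c5=9.
Step 20. [r4c3∈{4}] r4c3 has the single candidate 4 ⇒ r4c3=4.
Step 21. [r3c9∈{2,5}] in row 3, 5 fits only at r3c9. So r3c9=5.
Step 22. [r8c6∈{4,9}] in row 8, 9 fits only at r8c6, so r8c6=9.
Step 23. [r6c8∈{8}] r6c8's peers cover all but 8, so r6c8=8.
Step 24. [r9c3∈{8}] only 8 remains possible at r9c3 ⇒ r9c3=8.
Step 25. [r8c5∈{4}] r8c5's peers cover all but 4, so r8c5=4.
Step 26. [r5c4∈{2}] r5c4 has the single candidate 2, so r5c4=2.
Step 27. [r4c4∈{5}] r4c4's peers cover all but 5, so r4c4=5.
Step 28. [r5c7∈{6}] r5c7 has the single candidate 6 ⇒ r5c7=6.
Step 29. [r2c9∈{4}] nothing but 4 survives at r2c9 ⇒ r2c9=4.
Step 30. [r1c2∈{5}] r1c2 is down to just 5. So r1c2=5.
Step 31. [r4c9∈{3}] r4c9 has the single candidate 3 ⇒ r4c9=3.
Step 32. [r5c6∈{7}] only 7 remains possible at r5c6. So r5c6=7.
Step 33. [r3c8∈{2}] r3c8 is down to just 2. So r3c8=2.
Step 34. [r7c5∈{2}] nothing but 2 survives at r7c5 ⇒ r7c5=2.
Step 35. [r9c2∈{1}] r9c2's peers cover all but 1 ⇒ r9c2=1.
Step 36. [r7c6∈{8}] r7c6 is down to just 8. So r7c6=8.
Step 37. [r1c3∈{7}] only 7 remains possible at r1c3, so r1c3=7.
Step 38. [r9c9∈{2}] r9c9's peers cover all but 2. So r9c9=2.
Step 39. [r9c7∈{9}] only 9 remains possible at r9c7, so r9c7=9.
Step 40. [r2c6∈{3}] r2c6 has the single candidate 3. So r2c6=3.
Step 41. [r1c1∈{6}] r1c1's peers cover all but 6. So r1c1=6.
Step 42. [r3c7∈{7}] r3c7 is down to just 7, so r3c7=7.
Step 43. [r7c1∈{3}] r7c1 is down to just 3 ⇒ r7c1=3.
Step 44. [r6c6∈{4}] r6c6's peers cover all but 4. So r6c6=4.
Step 45. [r4c1∈{9}] r4c1's peers cover all but 9, so r4c1=9.
Step 46. [r3c6∈{6}] nothing but 6 survives at r3c6 ⇒ r3c6=6.
Step 47. [r1c9∈{8}] nothing but 8 survives at r1c9 ⇒ r1c9=8.
Step 48. [r9c1∈{4}] r9c1's peers cover all but 4. So r9c1=4.
Step 49. [r2c7∈{1}] nothing but 1 survives at r2c7 ⇒ r2c7=1.

Answer: 6 5 7 4 1 2 3 9 8 / 8 2 9 7 5 3 1 6 4 / 1 4 3 8 9 6 7 2 5 / 9 8 4 5 6 1 2 7 3 / 5 3 1 2 8 7 6 4 9 / 7 6 2 9 3 4 5 8 1 / 3 9 6 1 2 8 4 5 7 / 2 7 5 3 4 9 8 1 6 / 4 1 8 6 7 5 9 3 2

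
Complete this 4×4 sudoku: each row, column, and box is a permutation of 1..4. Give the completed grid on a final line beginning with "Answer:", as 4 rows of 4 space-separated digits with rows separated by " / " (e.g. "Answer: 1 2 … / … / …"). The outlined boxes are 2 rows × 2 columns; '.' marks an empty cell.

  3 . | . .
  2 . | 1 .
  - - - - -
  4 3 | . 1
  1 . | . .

Step 1. [r4c3∈{2,3,4}] in col 3, 3 fits only at r4c3 ⇒ r4c3=3.
Step 2. [r1c3∈{2,4}] r1c3 is the only open cell in col 3 admitting 4, so r1c3=4.
Step 3. [r4c4∈{2,4}] in row 4, 4 fits only at r4c4 ⇒ r4c4=4.
Step 4. [r1c2∈{1}] r1c2 is down to just 1, so r1c2=1.
Step 5. [r2c2∈{4}] r2c2 is down to just 4, so r2c2=4.
Step 6. [r1c4∈{2}] nothing but 2 survives at r1c4. So r1c4=2.
Step 7. [r4c2∈{2}] r4c2 is down to just 2 ⇒ r4c2=2.
Step 8. [r2c4∈{3}] only 3 remains possible at r2c4. So r2c4=3.
Step 9. [r3c3∈{2}] nothing but 2 survives at r3c3, so r3c3=2.

Answer: 3 1 4 2 / 2 4 1 3 / 4 3 2 1 / 1 2 3 4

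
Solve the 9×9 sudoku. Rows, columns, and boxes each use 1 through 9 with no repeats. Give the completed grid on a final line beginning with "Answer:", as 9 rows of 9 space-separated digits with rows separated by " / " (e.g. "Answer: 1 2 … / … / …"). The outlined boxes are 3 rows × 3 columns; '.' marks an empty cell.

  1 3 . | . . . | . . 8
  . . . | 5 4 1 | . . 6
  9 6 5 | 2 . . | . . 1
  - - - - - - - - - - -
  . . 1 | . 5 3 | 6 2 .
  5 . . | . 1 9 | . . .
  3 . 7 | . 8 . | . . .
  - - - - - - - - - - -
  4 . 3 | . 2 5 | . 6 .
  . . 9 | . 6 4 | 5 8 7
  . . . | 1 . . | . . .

Step 1. [r7c9∈{9}] nothing but 9 survives at r7c9. So r7c9=9.
Step 2. [r4c9∈{4}] r4c9's peers cover all but 4, so r4c9=4.
Step 3. [r1c4∈{6,7,9}] col 4 places 9 nowhere but r1c4, so r1c4=9.
Step 4. [r1c5∈{7}] only 7 remains possible at r1c5 ⇒ r1c5=7.
Step 5. [r8c1∈{2}] r8c1 is down to just 2 ⇒ r8c1=2.
Step 6. [r4c1∈{8}] only 8 remains possible at r4c1 ⇒ r4c1=8.
Step 7. [r9c6∈{7,8}] 7 has one home in col 6: r9c6 ⇒ r9c6=7.
Step 8. [r5c3∈{2,4,6}] in box 4, 6 fits only at r5c3 ⇒ r5c3=6.
Step 9. [r7c2∈{1,7,8}] in row 7, 7 fits only at r7c2. So r7c2=7.
Step 10. [r6c8∈{1,5,9}] r6c8 is the only open cell in col 8 admitting 1. So r6c8=1.
Step 11. [r3c5∈{3}] nothing but 3 survives at r3c5, so r3c5=3.
Step 12. [r1c3∈{2,4}] r1c3 is the only open cell in col 3 admitting 4 ⇒ r1c3=4.
Step 13. [r5c2∈{2,4}] r5c2 is the only open cell in row 5 admitting 2, so r5c2=2.
Step 14. [r5c9∈{3}] r5c9 has the single candidate 3 ⇒ r5c9=3.
Step 15. [r5c8∈{7}] nothing but 7 survives at r5c8. So r5c8=7.
Step 16. [r2c8∈{3,9}] in col 8, 9 fits only at r2c8 ⇒ r2c8=9.
Step 17. [r2c7∈{2,3,7}] in row 2, 3 fits only at r2c7. So r2c7=3.
Step 18. [r9c3∈{8}] r9c3 has the single candidate 8, so r9c3=8.
Step 19. [r3c8∈{4}] r3c8 is down to just 4 ⇒ r3c8=4.
Step 20. [r6c4∈{4,6}] r6c4 is the only open cell in col 4 admitting 6 ⇒ r6c4=6.
Step 21. [r9c7∈{2,4}] r9c7 is the only open cell in row 9 admitting 4. So r9c7=4.
Step 22. [r6c2∈{4,9}] r6c2 is the only open cell in row 6 admitting 4 ⇒ r6c2=4.
Step 23. [r1c7∈{2}] only 2 remains possible at r1c7 ⇒ r1c7=2.
Step 24. [r8c2∈{1}] r8c2 has the single candidate 1 ⇒ r8c2=1.
Step 25. [r7c4∈{8}] nothing but 8 survives at r7c4, so r7c4=8.
Step 26. [r6c9∈{5}] only 5 remains possible at r6c9. So r6c9=5.
Step 27. [r6c7∈{9}] r6c7's peers cover all but 9 ⇒ r6c7=9.
Step 28. [r9c2∈{5}] only 5 remains possible at r9c2 ⇒ r9c2=5.
Step 29. [r4c4∈{7}] r4c4 has the single candidate 7 ⇒ r4c4=7.
Step 30. [r1c6∈{6}] r1c6's peers cover all but 6, so r1c6=6.
Step 31. [r7c7∈{1}] r7c7 is down to just 1 ⇒ r7c7=1.
Step 32. [r3c7∈{7}] r3c7's peers cover all but 7. So r3c7=7.
Step 33. [r5c7∈{8}] r5c7 is down to just 8, so r5c7=8.
Step 34. [r2c2∈{8}] r2c2 is down to just 8, so r2c2=8.
Step 35. [r1c8∈{5}] r1c8 is down to just 5. So r1c8=5.
Step 36. [r3c6∈{8}] nothing but 8 survives at r3c6. So r3c6=8.
Step 37. [r8c4∈{3}] only 3 remains possible at r8c4. So r8c4=3.
Step 38. [r9c1∈{6}] r9c1's peers cover all but 6. So r9c1=6.
Step 39. [r5c4∈{4}] r5c4 has the single candidate 4. So r5c4=4.
Step 40. [r9c5∈{9}] r9c5's peers cover all but 9. So r9c5=9.
Step 41. [r2c3∈{2}] r2c3 is down to just 2. So r2c3=2.
Step 42. [r6c6∈{2}] r6c6's peers cover all but 2 ⇒ r6c6=2.
Step 43. [r4c2∈{9}] nothing but 9 survives at r4c2 ⇒ r4c2=9.
Step 44. [r9c9∈{2}] r9c9's peers cover all but 2. So r9c9=2.
Step 45. [r2c1∈{7}] r2c1 has the single candidate 7 ⇒ r2c1=7.
Step 46. [r9c8∈{3}] nothing but 3 survives at r9c8. So r9c8=3.

Answer: 1 3 4 9 7 6 2 5 8 / 7 8 2 5 4 1 3 9 6 / 9 6 5 2 3 8 7 4 1 / 8 9 1 7 5 3 6 2 4 / 5 2 6 4 1 9 8 7 3 / 3 4 7 6 8 2 9 1 5 / 4 7 3 8 2 5 1 6 9 / 2 1 9 3 6 4 5 8 7 / 6 5 8 1 9 7 4 3 2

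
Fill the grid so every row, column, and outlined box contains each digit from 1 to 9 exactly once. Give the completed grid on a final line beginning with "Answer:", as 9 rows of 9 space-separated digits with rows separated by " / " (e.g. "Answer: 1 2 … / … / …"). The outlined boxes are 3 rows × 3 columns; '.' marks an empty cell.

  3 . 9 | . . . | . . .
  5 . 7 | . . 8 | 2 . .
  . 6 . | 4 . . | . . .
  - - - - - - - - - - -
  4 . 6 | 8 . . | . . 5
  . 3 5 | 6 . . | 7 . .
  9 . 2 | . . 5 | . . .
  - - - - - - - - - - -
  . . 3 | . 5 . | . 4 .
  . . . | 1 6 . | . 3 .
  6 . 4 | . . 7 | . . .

Step 1. [r3c3∈{1,8}] r3c3 is the only open cell in col 3 admitting 1 ⇒ r3c3=1.
Step 2. [r9c5∈{2,3,8,9}] across col 5, 8 lands solely at r9c5 ⇒ r9c5=8.
Step 3. [r8c3∈{8}] r8c3's peers cover all but 8, so r8c3=8.
Step 4. [r1c6∈{1,2,6}] r1c6 is the only open cell in col 6 admitting 6. So r1c6=6.
Step 5. [r1c4∈{2,5,7}] r1c4 is the only open cell in col 4 admitting 5, so r1c4=5.
Step 6. [r6c4∈{3,7}] 7 has one home in col 4: r6c4 ⇒ r6c4=7.
Step 7. [r8c6∈{2,4,9}] in row 8, 4 fits only at r8c6. So r8c6=4.
Step 8. [r9c4∈{2,3,9}] in row 9, 3 fits only at r9c4 ⇒ r9c4=3.
Step 9. [r2c4∈{9}] nothing but 9 survives at r2c4 ⇒ r2c4=9.
Step 10. [r7c6∈{2,9}] across box 8, 9 lands solely at r7c6 ⇒ r7c6=9.
Step 11. [r7c4∈{2}] only 2 remains possible at r7c4, so r7c4=2.
Step 12. [r4c2∈{1,7}] in row 4, 7 fits only at r4c2, so r4c2=7.
Step 13. [r7c2∈{1}] r7c2 is down to just 1, so r7c2=1.
Step 14. [r5c1∈{1,8}] r5c1 is the only open cell in col 1 admitting 1, so r5c1=1.
Step 15. [r5c6∈{2}] r5c6 has the single candidate 2. So r5c6=2.
Step 16. [r3c6∈{3}] r3c6 has the single candidate 3, so r3c6=3.
Step 17. [r3c1∈{2,8}] col 1 places 8 nowhere but r3c1. So r3c1=8.
Step 18. [r2c5∈{1}] only 1 remains possible at r2c5 ⇒ r2c5=1.
Step 19. [r1c2∈{2,4}] 2 has one home in box 1: r1c2 ⇒ r1c2=2.
Step 20. [r1c5∈{7}] nothing but 7 survives at r1c5. So r1c5=7.
Step 21. [r3c8∈{5,7,9}] r3c8 is the only open cell in col 8 admitting 7. So r3c8=7.
Step 22. [r9c8∈{1,2,5,9}] r9c8 is the only open cell in col 8 admitting 5 ⇒ r9c8=5.
Step 23. [r8c7∈{9}] r8c7 is down to just 9. So r8c7=9.
Step 24. [r9c7∈{1}] r9c7 has the single candidate 1, so r9c7=1.
Step 25. [r2c9∈{3,4,6}] in row 2, 3 fits only at r2c9. So r2c9=3.
Step 26. [r6c2∈{8}] nothing but 8 survives at r6c2, so r6c2=8.
Step 27. [r8c1∈{2,7}] 2 has one home in col 1: r8c1, so r8c1=2.
Step 28. [r4c8∈{1,2,9}] r4c8 is the only open cell in row 4 admitting 2. So r4c8=2.
Step 29. [r5c8∈{8,9}] col 8 places 9 nowhere but r5c8 ⇒ r5c8=9.
Step 30. [r1c8∈{1,8}] 8 has one home in col 8: r1c8. So r1c8=8.
Step 31. [r5c5∈{4}] nothing but 4 survives at r5c5 ⇒ r5c5=4.
Step 32. [r1c7∈{4}] only 4 remains possible at r1c7 ⇒ r1c7=4.
Step 33. [r6c9∈{1,4,6}] row 6 places 4 nowhere but r6c9. So r6c9=4.
Step 34. [r7c9∈{6,7,8}] in col 9, 6 fits only at r7c9 ⇒ r7c9=6.
Step 35. [r6c5∈{3}] only 3 remains possible at r6c5. So r6c5=3.
Step 36. [r6c7∈{6}] r6c7 is down to just 6. So r6c7=6.
Step 37. [r8c9∈{7}] r8c9 is down to just 7. So r8c9=7.
Step 38. [r4c6∈{1}] nothing but 1 survives at r4c6 ⇒ r4c6=1.
Step 39. [r3c5∈{2}] r3c5 is down to just 2. So r3c5=2.
Step 40. [r9c2∈{9}] r9c2's peers cover all but 9. So r9c2=9.
Step 41. [r2c2∈{4}] nothing but 4 survives at r2c2, so r2c2=4.
Step 42. [r8c2∈{5}] only 5 remains possible at r8c2. So r8c2=5.
Step 43. [r9c9∈{2}] r9c9's peers cover all but 2 ⇒ r9c9=2.
Step 44. [r3c9∈{9}] r3c9 has the single candidate 9, so r3c9=9.
Step 45. [r4c5∈{9}] r4c5 has the single candidate 9, so r4c5=9.
Step 46. [r2c8∈{6}] r2c8 has the single candidate 6, so r2c8=6.
Step 47. [r3c7∈{5}] r3c7 is down to just 5. So r3c7=5.
Step 48. [r4c7∈{3}] only 3 remains possible at r4c7 ⇒ r4c7=3.
Step 49. [r5c9∈{8}] r5c9's peers cover all but 8 ⇒ r5c9=8.
Step 50. [r7c1∈{7}] only 7 remains possible at r7c1 ⇒ r7c1=7.
Step 51. [r1c9∈{1}] r1c9 is down to just 1, so r1c9=1.
Step 52. [r6c8∈{1}] r6c8 has the single candidate 1. So r6c8=1.
Step 53. [r7c7∈{8}] r7c7 is down to just 8. So r7c7=8.

Answer: 3 2 9 5 7 6 4 8 1 / 5 4 7 9 1 8 2 6 3 / 8 6 1 4 2 3 5 7 9 / 4 7 6 8 9 1 3 2 5 / 1 3 5 6 4 2 7 9 8 / 9 8 2 7 3 5 6 1 4 / 7 1 3 2 5 9 8 4 6 / 2 5 8 1 6 4 9 3 7 / 6 9 4 3 8 7 1 5 2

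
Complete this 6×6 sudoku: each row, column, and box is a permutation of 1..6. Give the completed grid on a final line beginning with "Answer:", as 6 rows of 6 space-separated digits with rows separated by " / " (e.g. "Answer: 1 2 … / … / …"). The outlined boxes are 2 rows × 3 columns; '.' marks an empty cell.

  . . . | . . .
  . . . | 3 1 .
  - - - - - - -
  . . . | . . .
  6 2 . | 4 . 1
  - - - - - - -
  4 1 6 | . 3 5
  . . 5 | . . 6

Step 1. [r6c1∈{2,3}] in box 5, 2 fits only at r6c1 ⇒ r6c1=2.
Step 2. [r3c6∈{2,3}] 3 has one home in col 6: r3c6, so r3c6=3.
Step 3. [r2c1∈{5}] only 5 remains possible at r2c1. So r2c1=5.
Step 4. [r4c5∈{5}] nothing but 5 survives at r4c5 ⇒ r4c5=5.
Step 5. [r1c1∈{1,3}] in col 1, 3 fits only at r1c1, so r1c1=3.
Step 6. [r1c3∈{1,2,4}] 1 has one home in row 1: r1c3 ⇒ r1c3=1.
Step 7. [r5c4∈{2}] r5c4 is down to just 2. So r5c4=2.
Step 8. [r3c4∈{6}] r3c4 is down to just 6, so r3c4=6.
Step 9. [r1c5∈{2,4,6}] in col 5, 6 fits only at r1c5 ⇒ r1c5=6.
Step 10. [r1c2∈{4}] only 4 remains possible at r1c2 ⇒ r1c2=4.
Step 11. [r1c6∈{2}] r1c6 is down to just 2 ⇒ r1c6=2.
Step 12. [r3c1∈{1}] r3c1 is down to just 1, so r3c1=1.
Step 13. [r4c3∈{3}] r4c3 has the single candidate 3 ⇒ r4c3=3.
Step 14. [r6c4∈{1}] r6c4 has the single candidate 1. So r6c4=1.
Step 15. [r2c2∈{6}] r2c2's peers cover all but 6, so r2c2=6.
Step 16. [r3c2∈{5}] nothing but 5 survives at r3c2, so r3c2=5.
Step 17. [r6c2∈{3}] only 3 remains possible at r6c2. So r6c2=3.
Step 18. [r6c5∈{4}] r6c5's peers cover all but 4 ⇒ r6c5=4.
Step 19. [r3c5∈{2}] r3c5 has the single candidate 2 ⇒ r3c5=2.
Step 20. [r3c3∈{4}] r3c3 is down to just 4, so r3c3=4.
Step 21. [r2c6∈{4}] r2c6 has the single candidate 4. So r2c6=4.
Step 22. [r1c4∈{5}] only 5 remains possible at r1c4. So r1c4=5.
Step 23. [r2c3∈{2}] r2c3's peers cover all but 2, so r2c3=2.

Answer: 3 4 1 5 6 2 / 5 6 2 3 1 4 / 1 5 4 6 2 3 / 6 2 3 4 5 1 / 4 1 6 2 3 5 / 2 3 5 1 4 6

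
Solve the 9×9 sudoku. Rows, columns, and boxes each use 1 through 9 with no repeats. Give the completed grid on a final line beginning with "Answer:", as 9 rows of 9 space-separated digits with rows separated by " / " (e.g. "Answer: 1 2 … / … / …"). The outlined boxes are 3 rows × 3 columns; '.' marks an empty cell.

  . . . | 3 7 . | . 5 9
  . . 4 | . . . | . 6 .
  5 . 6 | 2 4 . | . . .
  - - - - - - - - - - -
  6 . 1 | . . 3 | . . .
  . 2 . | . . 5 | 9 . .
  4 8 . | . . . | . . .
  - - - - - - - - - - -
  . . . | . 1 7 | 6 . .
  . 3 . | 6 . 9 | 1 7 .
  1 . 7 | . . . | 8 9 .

Step 1. [r8c9∈{2,4,5}] row 8 places 4 nowhere but r8c9 ⇒ r8c9=4.
Step 2. [r2c1∈{2,3,7,8,9}] in box 1, 3 fits only at r2c1. So r2c1=3.
Step 3. [r3c2∈{1,7,9}] across row 3, 9 lands solely at r3c2 ⇒ r3c2=9.
Step 4. [r6c3∈{3,5,9}] in box 4, 9 fits only at r6c3, so r6c3=9.
Step 5. [r4c2∈{5,7}] in box 4, 5 fits only at r4c2, so r4c2=5.
Step 6. [r6c7∈{2,3,5,7}] col 7 places 5 nowhere but r6c7, so r6c7=5.
Step 7. [r9c6∈{2,4}] 4 has one home in col 6: r9c6, so r9c6=4.
Step 8. [r6c6∈{1,2,6}] in col 6, 2 fits only at r6c6, so r6c6=2.
Step 9. [r9c4∈{5}] r9c4's peers cover all but 5. So r9c4=5.
Step 10. [r7c4∈{8}] nothing but 8 survives at r7c4. So r7c4=8.
Step 11. [r8c5∈{2}] nothing but 2 survives at r8c5, so r8c5=2.
Step 12. [r9c9∈{2,3}] 2 has one home in row 9: r9c9. So r9c9=2.
Step 13. [r7c8∈{3}] r7c8 is down to just 3, so r7c8=3.
Step 14. [r6c8∈{1}] nothing but 1 survives at r6c8 ⇒ r6c8=1.
Step 15. [r3c8∈{8}] nothing but 8 survives at r3c8. So r3c8=8.
Step 16. [r6c9∈{3,6,7}] in row 6, 3 fits only at r6c9, so r6c9=3.
Step 17. [r3c6∈{1}] r3c6 has the single candidate 1, so r3c6=1.
Step 18. [r3c9∈{7}] r3c9 has the single candidate 7. So r3c9=7.
Step 19. [r5c8∈{4}] r5c8's peers cover all but 4. So r5c8=4.
Step 20. [r5c9∈{6,8}] in col 9, 6 fits only at r5c9. So r5c9=6.
Step 21. [r2c7∈{2}] r2c7's peers cover all but 2. So r2c7=2.
Step 22. [r2c4∈{9}] r2c4 has the single candidate 9 ⇒ r2c4=9.
Step 23. [r5c5∈{8}] only 8 remains possible at r5c5. So r5c5=8.
Step 24. [r8c3∈{5,8}] r8c3 is the only open cell in row 8 admitting 5. So r8c3=5.
Step 25. [r1c3∈{2,8}] col 3 places 8 nowhere but r1c3 ⇒ r1c3=8.
Step 26. [r6c4∈{7}] r6c4's peers cover all but 7. So r6c4=7.
Step 27. [r2c9∈{1}] r2c9 has the single candidate 1 ⇒ r2c9=1.
Step 28. [r1c1∈{2}] nothing but 2 survives at r1c1, so r1c1=2.
Step 29. [r9c2∈{6}] nothing but 6 survives at r9c2 ⇒ r9c2=6.
Step 30. [r8c1∈{8}] r8c1's peers cover all but 8. So r8c1=8.
Step 31. [r4c9∈{8}] nothing but 8 survives at r4c9 ⇒ r4c9=8.
Step 32. [r4c8∈{2}] nothing but 2 survives at r4c8. So r4c8=2.
Step 33. [r5c3∈{3}] r5c3's peers cover all but 3 ⇒ r5c3=3.
Step 34. [r4c4∈{4}] nothing but 4 survives at r4c4. So r4c4=4.
Step 35. [r7c1∈{9}] nothing but 9 survives at r7c1. So r7c1=9.
Step 36. [r6c5∈{6}] r6c5 is down to just 6 ⇒ r6c5=6.
Step 37. [r9c5∈{3}] r9c5's peers cover all but 3 ⇒ r9c5=3.
Step 38. [r2c6∈{8}] only 8 remains possible at r2c6, so r2c6=8.
Step 39. [r7c2∈{4}] r7c2 has the single candidate 4. So r7c2=4.
Step 40. [r4c7∈{7}] r4c7 is down to just 7 ⇒ r4c7=7.
Step 41. [r5c1∈{7}] only 7 remains possible at r5c1, so r5c1=7.
Step 42. [r7c9∈{5}] r7c9 has the single candidate 5. So r7c9=5.
Step 43. [r5c4∈{1}] nothing but 1 survives at r5c4. So r5c4=1.
Step 44. [r3c7∈{3}] r3c7's peers cover all but 3, so r3c7=3.
Step 45. [r1c6∈{6}] nothing but 6 survives at r1c6 ⇒ r1c6=6.
Step 46. [r2c2∈{7}] r2c2 is down to just 7. So r2c2=7.
Step 47. [r7c3∈{2}] r7c3 has the single candidate 2, so r7c3=2.
Step 48. [r4c5∈{9}] r4c5 has the single candidate 9 ⇒ r4c5=9.
Step 49. [r2c5∈{5}] only 5 remains possible at r2c5 ⇒ r2c5=5.
Step 50. [r1c7∈{4}] nothing but 4 survives at r1c7 ⇒ r1c7=4.
Step 51. [r1c2∈{1}] r1c2 is down to just 1, so r1c2=1.

Answer: 2 1 8 3 7 6 4 5 9 / 3 7 4 9 5 8 2 6 1 / 5 9 6 2 4 1 3 8 7 / 6 5 1 4 9 3 7 2 8 / 7 2 3 1 8 5 9 4 6 / 4 8 9 7 6 2 5 1 3 / 9 4 2 8 1 7 6 3 5 / 8 3 5 6 2 9 1 7 4 / 1 6 7 5 3 4 8 9 2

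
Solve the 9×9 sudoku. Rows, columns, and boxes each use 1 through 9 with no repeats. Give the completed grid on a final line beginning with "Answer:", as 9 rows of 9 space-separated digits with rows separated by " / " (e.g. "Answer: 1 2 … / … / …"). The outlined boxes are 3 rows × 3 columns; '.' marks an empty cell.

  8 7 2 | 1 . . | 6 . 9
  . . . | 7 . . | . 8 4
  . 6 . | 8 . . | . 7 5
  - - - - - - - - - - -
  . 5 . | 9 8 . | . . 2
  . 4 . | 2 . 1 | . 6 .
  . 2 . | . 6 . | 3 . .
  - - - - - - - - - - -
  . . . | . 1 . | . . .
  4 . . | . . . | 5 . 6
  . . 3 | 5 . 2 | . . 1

Step 1. [r7c9∈{3,7,8}] r7c9 is the only open cell in col 9 admitting 3, so r7c9=3.
Step 2. [r2c2∈{1,3,9}] col 2 places 3 nowhere but r2c2 ⇒ r2c2=3.
Step 3. [r7c1∈{2,5,6,7,9}] across col 1, 2 lands solely at r7c1, so r7c1=2.
Step 4. [r7c3∈{5,6,7,8,9}] r7c3 is the only open cell in row 7 admitting 5, so r7c3=5.
Step 5. [r5c5∈{3,5,7}] 5 has one home in row 5: r5c5, so r5c5=5.
Step 6. [r4c6∈{3,4,7}] r4c6 is the only open cell in box 5 admitting 3, so r4c6=3.
Step 7. [r6c6∈{4,7}] 7 has one home in box 5: r6c6, so r6c6=7.
Step 8. [r7c7∈{4,7,8,9}] r7c7 is the only open cell in row 7 admitting 7. So r7c7=7.
Step 9. [r3c5∈{2,3,4,9}] across row 3, 3 lands solely at r3c5. So r3c5=3.
Step 10. [r9c7∈{4,8,9}] 8 has one home in box 9: r9c7. So r9c7=8.
Step 11. [r9c2∈{9}] r9c2 has the single candidate 9, so r9c2=9.
Step 12. [r9c8∈{4}] r9c8 is down to just 4 ⇒ r9c8=4.
Step 13. [r4c8∈{1}] r4c8 is down to just 1 ⇒ r4c8=1.
Step 14. [r5c7∈{9}] nothing but 9 survives at r5c7. So r5c7=9.
Step 15. [r5c9∈{7,8}] col 9 places 7 nowhere but r5c9, so r5c9=7.
Step 16. [r2c6∈{5,6,9}] in row 2, 6 fits only at r2c6. So r2c6=6.
Step 17. [r3c3∈{1,4,9}] across col 3, 4 lands solely at r3c3, so r3c3=4.
Step 18. [r3c6∈{9}] r3c6's peers cover all but 9, so r3c6=9.
Step 19. [r3c1∈{1}] nothing but 1 survives at r3c1, so r3c1=1.
Step 20. [r8c6∈{8}] r8c6's peers cover all but 8. So r8c6=8.
Step 21. [r6c3∈{1,8,9}] row 6 places 1 nowhere but r6c3 ⇒ r6c3=1.
Step 22. [r8c3∈{7}] nothing but 7 survives at r8c3, so r8c3=7.
Step 23. [r7c6∈{4}] nothing but 4 survives at r7c6 ⇒ r7c6=4.
Step 24. [r2c3∈{9}] r2c3's peers cover all but 9. So r2c3=9.
Step 25. [r2c5∈{2}] nothing but 2 survives at r2c5. So r2c5=2.
Step 26. [r8c8∈{2,9}] in row 8, 2 fits only at r8c8, so r8c8=2.
Step 27. [r4c1∈{6,7}] 7 has one home in row 4: r4c1, so r4c1=7.
Step 28. [r2c1∈{5}] nothing but 5 survives at r2c1, so r2c1=5.
Step 29. [r1c6∈{5}] r1c6 is down to just 5, so r1c6=5.
Step 30. [r4c7∈{4}] r4c7 is down to just 4, so r4c7=4.
Step 31. [r9c1∈{6}] r9c1 is down to just 6, so r9c1=6.
Step 32. [r6c4∈{4}] r6c4 has the single candidate 4, so r6c4=4.
Step 33. [r8c4∈{3}] r8c4 is down to just 3, so r8c4=3.
Step 34. [r9c5∈{7}] nothing but 7 survives at r9c5. So r9c5=7.
Step 35. [r1c8∈{3}] nothing but 3 survives at r1c8 ⇒ r1c8=3.
Step 36. [r5c3∈{8}] nothing but 8 survives at r5c3. So r5c3=8.
Step 37. [r8c5∈{9}] nothing but 9 survives at r8c5. So r8c5=9.
Step 38. [r6c8∈{5}] only 5 remains possible at r6c8. So r6c8=5.
Step 39. [r4c3∈{6}] r4c3's peers cover all but 6, so r4c3=6.
Step 40. [r8c2∈{1}] r8c2 is down to just 1. So r8c2=1.
Step 41. [r5c1∈{3}] r5c1 has the single candidate 3, so r5c1=3.
Step 42. [r7c2∈{8}] only 8 remains possible at r7c2. So r7c2=8.
Step 43. [r3c7∈{2}] r3c7's peers cover all but 2. So r3c7=2.
Step 44. [r7c4∈{6}] only 6 remains possible at r7c4. So r7c4=6.
Step 45. [r2c7∈{1}] r2c7 is down to just 1 ⇒ r2c7=1.
Step 46. [r1c5∈{4}] only 4 remains possible at r1c5. So r1c5=4.
Step 47. [r6c1∈{9}] only 9 remains possible at r6c1 ⇒ r6c1=9.
Step 48. [r7c8∈{9}] r7c8's peers cover all but 9. So r7c8=9.
Step 49. [r6c9∈{8}] nothing but 8 survives at r6c9. So r6c9=8.

Answer: 8 7 2 1 4 5 6 3 9 / 5 3 9 7 2 6 1 8 4 / 1 6 4 8 3 9 2 7 5 / 7 5 6 9 8 3 4 1 2 / 3 4 8 2 5 1 9 6 7 / 9 2 1 4 6 7 3 5 8 / 2 8 5 6 1 4 7 9 3 / 4 1 7 3 9 8 5 2 6 / 6 9 3 5 7 2 8 4 1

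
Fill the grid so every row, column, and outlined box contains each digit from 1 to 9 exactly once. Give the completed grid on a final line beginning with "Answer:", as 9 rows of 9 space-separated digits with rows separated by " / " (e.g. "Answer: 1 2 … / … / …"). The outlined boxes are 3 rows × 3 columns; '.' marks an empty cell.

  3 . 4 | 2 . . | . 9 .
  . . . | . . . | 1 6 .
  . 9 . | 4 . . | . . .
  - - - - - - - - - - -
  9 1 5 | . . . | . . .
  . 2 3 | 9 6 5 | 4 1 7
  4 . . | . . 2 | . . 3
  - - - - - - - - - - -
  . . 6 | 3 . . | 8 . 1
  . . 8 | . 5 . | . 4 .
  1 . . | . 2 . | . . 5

Step 1. [r1c9∈{8}] r1c9 has the single candidate 8, so r1c9=8.
Step 2. [r3c9∈{2}] only 2 remains possible at r3c9. So r3c9=2.
Step 3. [r6c3∈{7}] nothing but 7 survives at r6c3 ⇒ r6c3=7.
Step 4. [r3c1∈{5,6,7,8}] across col 1, 6 lands solely at r3c1. So r3c1=6.
Step 5. [r2c4∈{5,7,8}] 5 has one home in col 4: r2c4, so r2c4=5.
Step 6. [r1c6∈{1,6,7}] in row 1, 6 fits only at r1c6, so r1c6=6.
Step 7. [r6c7∈{5,6,9}] in row 6, 9 fits only at r6c7, so r6c7=9.
Step 8. [r1c5∈{1,7}] across row 1, 1 lands solely at r1c5. So r1c5=1.
Step 9. [r6c5∈{8}] r6c5 has the single candidate 8. So r6c5=8.
Step 10. [r3c6∈{3,7,8}] r3c6 is the only open cell in row 3 admitting 8. So r3c6=8.
Step 11. [r4c4∈{7}] only 7 remains possible at r4c4 ⇒ r4c4=7.
Step 12. [r1c2∈{5,7}] box 1 places 5 nowhere but r1c2, so r1c2=5.
Step 13. [r1c7∈{7}] r1c7 is down to just 7 ⇒ r1c7=7.
Step 14. [r3c5∈{3,7}] 7 has one home in row 3: r3c5. So r3c5=7.
Step 15. [r8c6∈{1,7,9}] r8c6 is the only open cell in col 6 admitting 1 ⇒ r8c6=1.
Step 16. [r8c4∈{6}] r8c4 has the single candidate 6. So r8c4=6.
Step 17. [r9c7∈{3,6}] 6 has one home in row 9: r9c7 ⇒ r9c7=6.
Step 18. [r2c2∈{7,8}] in col 2, 8 fits only at r2c2, so r2c2=8.
Step 19. [r2c1∈{2,7}] across row 2, 7 lands solely at r2c1 ⇒ r2c1=7.
Step 20. [r8c2∈{3,7}] row 8 places 7 nowhere but r8c2. So r8c2=7.
Step 21. [r7c2∈{4}] nothing but 4 survives at r7c2. So r7c2=4.
Step 22. [r7c5∈{9}] r7c5's peers cover all but 9, so r7c5=9.
Step 23. [r8c7∈{2,3}] 3 has one home in row 8: r8c7 ⇒ r8c7=3.
Step 24. [r7c8∈{2,7}] r7c8 is the only open cell in box 9 admitting 2 ⇒ r7c8=2.
Step 25. [r2c5∈{3}] r2c5 has the single candidate 3. So r2c5=3.
Step 26. [r9c6∈{4,7}] in row 9, 4 fits only at r9c6, so r9c6=4.
Step 27. [r3c7∈{5}] r3c7's peers cover all but 5. So r3c7=5.
Step 28. [r4c6∈{3}] only 3 remains possible at r4c6. So r4c6=3.
Step 29. [r4c7∈{2}] r4c7 is down to just 2 ⇒ r4c7=2.
Step 30. [r3c3∈{1}] r3c3 is down to just 1 ⇒ r3c3=1.
Step 31. [r6c2∈{6}] only 6 remains possible at r6c2, so r6c2=6.
Step 32. [r2c3∈{2}] only 2 remains possible at r2c3. So r2c3=2.
Step 33. [r9c3∈{9}] r9c3 has the single candidate 9. So r9c3=9.
Step 34. [r2c6∈{9}] r2c6 is down to just 9. So r2c6=9.
Step 35. [r9c2∈{3}] r9c2's peers cover all but 3 ⇒ r9c2=3.
Step 36. [r8c1∈{2}] r8c1 is down to just 2, so r8c1=2.
Step 37. [r6c4∈{1}] r6c4 has the single candidate 1 ⇒ r6c4=1.
Step 38. [r2c9∈{4}] only 4 remains possible at r2c9. So r2c9=4.
Step 39. [r3c8∈{3}] only 3 remains possible at r3c8 ⇒ r3c8=3.
Step 40. [r9c4∈{8}] nothing but 8 survives at r9c4. So r9c4=8.
Step 41. [r4c8∈{8}] r4c8 has the single candidate 8, so r4c8=8.
Step 42. [r4c9∈{6}] r4c9 is down to just 6, so r4c9=6.
Step 43. [r7c6∈{7}] r7c6 has the single candidate 7 ⇒ r7c6=7.
Step 44. [r8c9∈{9}] nothing but 9 survives at r8c9, so r8c9=9.
Step 45. [r5c1∈{8}] r5c1's peers cover all but 8. So r5c1=8.
Step 46. [r7c1∈{5}] only 5 remains possible at r7c1, so r7c1=5.
Step 47. [r4c5∈{4}] r4c5 is down to just 4 ⇒ r4c5=4.
Step 48. [r9c8∈{7}] r9c8's peers cover all but 7 ⇒ r9c8=7.
Step 49. [r6c8∈{5}] only 5 remains possible at r6c8. So r6c8=5.

Answer: 3 5 4 2 1 6 7 9 8 / 7 8 2 5 3 9 1 6 4 / 6 9 1 4 7 8 5 3 2 / 9 1 5 7 4 3 2 8 6 / 8 2 3 9 6 5 4 1 7 / 4 6 7 1 8 2 9 5 3 / 5 4 6 3 9 7 8 2 1 / 2 7 8 6 5 1 3 4 9 / 1 3 9 8 2 4 6 7 5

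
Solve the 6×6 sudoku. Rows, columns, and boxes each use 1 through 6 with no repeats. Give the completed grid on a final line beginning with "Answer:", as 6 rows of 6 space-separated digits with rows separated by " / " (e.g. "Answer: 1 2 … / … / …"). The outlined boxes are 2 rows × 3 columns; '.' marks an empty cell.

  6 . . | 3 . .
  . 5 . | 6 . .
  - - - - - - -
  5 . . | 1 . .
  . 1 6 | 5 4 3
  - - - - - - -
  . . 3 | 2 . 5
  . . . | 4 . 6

Step 1. [r3c6∈{2}] r3c6 has the single candidate 2 ⇒ r3c6=2.
Step 2. [r5c5∈{1}] nothing but 1 survives at r5c5 ⇒ r5c5=1.
Step 3. [r2c5∈{2}] r2c5 has the single candidate 2 ⇒ r2c5=2.
Step 4. [r3c3∈{4}] r3c3 has the single candidate 4. So r3c3=4.
Step 5. [r2c3∈{1}] r2c3's peers cover all but 1, so r2c3=1.
Step 6. [r6c2∈{2}] r6c2 is down to just 2. So r6c2=2.
Step 7. [r1c2∈{4}] nothing but 4 survives at r1c2 ⇒ r1c2=4.
Step 8. [r3c2∈{3}] r3c2 is down to just 3. So r3c2=3.
Step 9. [r4c1∈{2}] r4c1 is down to just 2. So r4c1=2.
Step 10. [r1c5∈{5}] r1c5 is down to just 5 ⇒ r1c5=5.
Step 11. [r6c5∈{3}] nothing but 3 survives at r6c5. So r6c5=3.
Step 12. [r5c1∈{4}] r5c1 has the single candidate 4, so r5c1=4.
Step 13. [r1c6∈{1}] r1c6 is down to just 1 ⇒ r1c6=1.
Step 14. [r1c3∈{2}] nothing but 2 survives at r1c3. So r1c3=2.
Step 15. [r5c2∈{6}] r5c2 has the single candidate 6, so r5c2=6.
Step 16. [r2c1∈{3}] r2c1's peers cover all but 3. So r2c1=3.
Step 17. [r2c6∈{4}] nothing but 4 survives at r2c6, so r2c6=4.
Step 18. [r6c1∈{1}] r6c1 has the single candidate 1 ⇒ r6c1=1.
Step 19. [r6c3∈{5}] r6c3 is down to just 5. So r6c3=5.
Step 20. [r3c5∈{6}] r3c5 is down to just 6 ⇒ r3c5=6.

Answer: 6 4 2 3 5 1 / 3 5 1 6 2 4 / 5 3 4 1 6 2 / 2 1 6 5 4 3 / 4 6 3 2 1 5 / 1 2 5 4 3 6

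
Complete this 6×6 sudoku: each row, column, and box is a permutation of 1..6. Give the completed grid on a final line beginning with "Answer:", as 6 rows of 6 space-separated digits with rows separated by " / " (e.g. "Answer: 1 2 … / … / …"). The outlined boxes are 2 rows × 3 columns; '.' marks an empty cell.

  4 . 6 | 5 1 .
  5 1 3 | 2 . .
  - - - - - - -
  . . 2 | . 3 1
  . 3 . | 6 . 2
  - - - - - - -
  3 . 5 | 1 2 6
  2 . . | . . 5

Step 1. [r6c5∈{4}] r6c5's peers cover all but 4. So r6c5=4.
Step 2. [r4c3∈{1,4}] in row 4, 4 fits only at r4c3 ⇒ r4c3=4.
Step 3. [r3c1∈{6}] r3c1 is down to just 6 ⇒ r3c1=6.
Step 4. [r6c2∈{6}] r6c2 is down to just 6. So r6c2=6.
Step 5. [r3c4∈{4}] r3c4's peers cover all but 4. So r3c4=4.
Step 6. [r6c4∈{3}] r6c4 is down to just 3. So r6c4=3.
Step 7. [r4c1∈{1}] r4c1's peers cover all but 1. So r4c1=1.
Step 8. [r2c5∈{6}] r2c5's peers cover all but 6 ⇒ r2c5=6.
Step 9. [r6c3∈{1}] only 1 remains possible at r6c3 ⇒ r6c3=1.
Step 10. [r4c5∈{5}] only 5 remains possible at r4c5. So r4c5=5.
Step 11. [r5c2∈{4}] r5c2 has the single candidate 4 ⇒ r5c2=4.
Step 12. [r2c6∈{4}] only 4 remains possible at r2c6 ⇒ r2c6=4.
Step 13. [r1c6∈{3}] nothing but 3 survives at r1c6. So r1c6=3.
Step 14. [r3c2∈{5}] r3c2 is down to just 5 ⇒ r3c2=5.
Step 15. [r1c2∈{2}] only 2 remains possible at r1c2 ⇒ r1c2=2.

Answer: 4 2 6 5 1 3 / 5 1 3 2 6 4 / 6 5 2 4 3 1 / 1 3 4 6 5 2 / 3 4 5 1 2 6 / 2 6 1 3 4 5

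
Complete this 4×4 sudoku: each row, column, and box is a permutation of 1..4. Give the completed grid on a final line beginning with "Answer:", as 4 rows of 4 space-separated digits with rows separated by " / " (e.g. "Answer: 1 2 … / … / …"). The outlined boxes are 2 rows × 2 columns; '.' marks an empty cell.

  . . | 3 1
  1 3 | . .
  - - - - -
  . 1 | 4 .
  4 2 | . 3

Step 1. [r2c3∈{2}] r2c3 is down to just 2. So r2c3=2.
Step 2. [r3c1∈{3}] nothing but 3 survives at r3c1. So r3c1=3.
Step 3. [r2c4∈{4}] r2c4 has the single candidate 4, so r2c4=4.
Step 4. [r1c1∈{2}] only 2 remains possible at r1c1, so r1c1=2.
Step 5. [r4c3∈{1}] r4c3's peers cover all but 1. So r4c3=1.
Step 6. [r1c2∈{4}] only 4 remains possible at r1c2, so r1c2=4.
Step 7. [r3c4∈{2}] only 2 remains possible at r3c4. So r3c4=2.

Answer: 2 4 3 1 / 1 3 2 4 / 3 1 4 2 / 4 2 1 3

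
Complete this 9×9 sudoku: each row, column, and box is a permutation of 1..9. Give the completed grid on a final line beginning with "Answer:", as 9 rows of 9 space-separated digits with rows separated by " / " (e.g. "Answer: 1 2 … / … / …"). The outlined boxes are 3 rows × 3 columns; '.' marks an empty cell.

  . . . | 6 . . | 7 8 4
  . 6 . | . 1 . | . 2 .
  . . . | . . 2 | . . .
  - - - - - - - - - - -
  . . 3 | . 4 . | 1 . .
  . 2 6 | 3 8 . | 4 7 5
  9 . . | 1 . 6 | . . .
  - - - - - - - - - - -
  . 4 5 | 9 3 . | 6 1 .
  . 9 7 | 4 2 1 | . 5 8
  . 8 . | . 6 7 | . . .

Step 1. [r8c7∈{3}] r8c7 is down to just 3, so r8c7=3.
Step 2. [r2c6∈{3,4,5,8,9}] r2c6 is the only open cell in col 6 admitting 4, so r2c6=4.
Step 3. [r3c1∈{1,3,4,5,7,8}] col 1 places 4 nowhere but r3c1, so r3c1=4.
Step 4. [r3c9∈{1,3,6,9}] 1 has one home in col 9: r3c9. So r3c9=1.
Step 5. [r1c6∈{3,5,9}] r1c6 is the only open cell in col 6 admitting 3. So r1c6=3.
Step 6. [r4c6∈{5,9}] in col 6, 5 fits only at r4c6. So r4c6=5.
Step 7. [r7c1∈{2}] only 2 remains possible at r7c1 ⇒ r7c1=2.
Step 8. [r3c2∈{3,5,7}] 3 has one home in col 2: r3c2 ⇒ r3c2=3.
Step 9. [r2c1∈{5,7,8}] in box 1, 7 fits only at r2c1, so r2c1=7.
Step 10. [r6c5∈{7}] r6c5 has the single candidate 7 ⇒ r6c5=7.
Step 11. [r1c1∈{1,5}] across col 1, 5 lands solely at r1c1 ⇒ r1c1=5.
Step 12. [r3c5∈{5,9}] 5 has one home in col 5: r3c5. So r3c5=5.
Step 13. [r3c7∈{9}] r3c7 has the single candidate 9 ⇒ r3c7=9.
Step 14. [r3c3∈{8}] only 8 remains possible at r3c3 ⇒ r3c3=8.
Step 15. [r4c9∈{2,6,9}] r4c9 is the only open cell in col 9 admitting 6. So r4c9=6.
Step 16. [r9c9∈{2,9}] r9c9 is the only open cell in col 9 admitting 9. So r9c9=9.
Step 17. [r6c9∈{2,3}] r6c9 is the only open cell in col 9 admitting 2. So r6c9=2.
Step 18. [r9c3∈{1}] nothing but 1 survives at r9c3. So r9c3=1.
Step 19. [r1c3∈{2,9}] across row 1, 2 lands solely at r1c3, so r1c3=2.
Step 20. [r5c1∈{1}] nothing but 1 survives at r5c1. So r5c1=1.
Step 21. [r4c2∈{7}] r4c2 has the single candidate 7. So r4c2=7.
Step 22. [r3c4∈{7}] nothing but 7 survives at r3c4. So r3c4=7.
Step 23. [r9c7∈{2}] r9c7's peers cover all but 2 ⇒ r9c7=2.
Step 24. [r6c8∈{3}] r6c8 has the single candidate 3. So r6c8=3.
Step 25. [r6c2∈{5}] r6c2 has the single candidate 5. So r6c2=5.
Step 26. [r2c4∈{8}] r2c4 has the single candidate 8 ⇒ r2c4=8.
Step 27. [r4c1∈{8}] r4c1's peers cover all but 8 ⇒ r4c1=8.
Step 28. [r2c9∈{3}] r2c9 is down to just 3, so r2c9=3.
Step 29. [r7c9∈{7}] only 7 remains possible at r7c9. So r7c9=7.
Step 30. [r6c7∈{8}] only 8 remains possible at r6c7 ⇒ r6c7=8.
Step 31. [r2c3∈{9}] nothing but 9 survives at r2c3 ⇒ r2c3=9.
Step 32. [r8c1∈{6}] r8c1 has the single candidate 6, so r8c1=6.
Step 33. [r9c4∈{5}] r9c4 has the single candidate 5 ⇒ r9c4=5.
Step 34. [r4c4∈{2}] r4c4's peers cover all but 2 ⇒ r4c4=2.
Step 35. [r7c6∈{8}] r7c6 has the single candidate 8 ⇒ r7c6=8.
Step 36. [r6c3∈{4}] r6c3 has the single candidate 4 ⇒ r6c3=4.
Step 37. [r9c8∈{4}] r9c8's peers cover all but 4 ⇒ r9c8=4.
Step 38. [r5c6∈{9}] r5c6 is down to just 9. So r5c6=9.
Step 39. [r1c2∈{1}] nothing but 1 survives at r1c2 ⇒ r1c2=1.
Step 40. [r4c8∈{9}] r4c8 is down to just 9. So r4c8=9.
Step 41. [r3c8∈{6}] nothing but 6 survives at r3c8. So r3c8=6.
Step 42. [r1c5∈{9}] r1c5 has the single candidate 9, so r1c5=9.
Step 43. [r9c1∈{3}] r9c1's peers cover all but 3, so r9c1=3.
Step 44. [r2c7∈{5}] r2c7 is down to just 5 ⇒ r2c7=5.

Answer: 5 1 2 6 9 3 7 8 4 / 7 6 9 8 1 4 5 2 3 / 4 3 8 7 5 2 9 6 1 / 8 7 3 2 4 5 1 9 6 / 1 2 6 3 8 9 4 7 5 / 9 5 4 1 7 6 8 3 2 / 2 4 5 9 3 8 6 1 7 / 6 9 7 4 2 1 3 5 8 / 3 8 1 5 6 7 2 4 9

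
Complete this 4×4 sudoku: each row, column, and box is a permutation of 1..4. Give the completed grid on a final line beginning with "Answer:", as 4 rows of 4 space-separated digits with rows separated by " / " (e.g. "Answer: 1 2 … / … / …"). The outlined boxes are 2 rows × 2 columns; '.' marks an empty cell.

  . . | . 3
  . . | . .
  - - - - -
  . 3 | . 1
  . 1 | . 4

Step 1. [r2c4∈{2}] nothing but 2 survives at r2c4, so r2c4=2.
Step 2. [r2c2∈{4}] nothing but 4 survives at r2c2 ⇒ r2c2=4.
Step 3. [r4c1∈{2}] nothing but 2 survives at r4c1 ⇒ r4c1=2.
Step 4. [r1c1∈{1}] r1c1's peers cover all but 1. So r1c1=1.
Step 5. [r2c3∈{1}] only 1 remains possible at r2c3 ⇒ r2c3=1.
Step 6. [r4c3∈{3}] r4c3 has the single candidate 3 ⇒ r4c3=3.
Step 7. [r2c1∈{3}] r2c1 has the single candidate 3. So r2c1=3.
Step 8. [r3c1∈{4}] r3c1 is down to just 4 ⇒ r3c1=4.
Step 9. [r3c3∈{2}] only 2 remains possible at r3c3 ⇒ r3c3=2.
Step 10. [r1c2∈{2}] only 2 remains possible at r1c2 ⇒ r1c2=2.
Step 11. [r1c3∈{4}] r1c3 is down to just 4. So r1c3=4.

Answer: 1 2 4 3 / 3 4 1 2 / 4 3 2 1 / 2 1 3 4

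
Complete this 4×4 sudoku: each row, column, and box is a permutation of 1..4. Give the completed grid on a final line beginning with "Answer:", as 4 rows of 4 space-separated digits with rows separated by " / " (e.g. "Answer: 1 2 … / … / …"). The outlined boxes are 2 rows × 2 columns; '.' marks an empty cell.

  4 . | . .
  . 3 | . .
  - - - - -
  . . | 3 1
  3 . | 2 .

Step 1. [r2c1∈{1,2}] r2c1 is the only open cell in col 1 admitting 1, so r2c1=1.
Step 2. [r4c4∈{4}] r4c4 is down to just 4, so r4c4=4.
Step 3. [r1c2∈{2}] r1c2 has the single candidate 2 ⇒ r1c2=2.
Step 4. [r1c3∈{1}] r1c3's peers cover all but 1. So r1c3=1.
Step 5. [r1c4∈{3}] r1c4 is down to just 3 ⇒ r1c4=3.
Step 6. [r2c4∈{2}] r2c4 has the single candidate 2. So r2c4=2.
Step 7. [r4c2∈{1}] r4c2 is down to just 1, so r4c2=1.
Step 8. [r3c2∈{4}] nothing but 4 survives at r3c2. So r3c2=4.
Step 9. [r3c1∈{2}] nothing but 2 survives at r3c1 ⇒ r3c1=2.
Step 10. [r2c3∈{4}] nothing but 4 survives at r2c3 ⇒ r2c3=4.

Answer: 4 2 1 3 / 1 3 4 2 / 2 4 3 1 / 3 1 2 4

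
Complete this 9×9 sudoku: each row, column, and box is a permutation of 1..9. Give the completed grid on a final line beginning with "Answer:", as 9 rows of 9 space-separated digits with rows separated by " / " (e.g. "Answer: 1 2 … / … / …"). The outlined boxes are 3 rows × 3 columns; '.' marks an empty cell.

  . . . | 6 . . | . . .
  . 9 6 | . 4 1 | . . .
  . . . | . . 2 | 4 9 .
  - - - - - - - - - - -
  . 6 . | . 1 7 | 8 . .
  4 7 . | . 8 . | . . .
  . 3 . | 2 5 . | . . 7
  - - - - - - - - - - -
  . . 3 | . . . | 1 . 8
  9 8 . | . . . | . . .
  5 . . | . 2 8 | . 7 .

Step 1. [r4c1∈{2}] nothing but 2 survives at r4c1 ⇒ r4c1=2.
Step 2. [r3c9∈{1,3,5,6}] row 3 places 6 nowhere but r3c9, so r3c9=6.
Step 3. [r9c7∈{3,6,9}] r9c7 is the only open cell in row 9 admitting 6, so r9c7=6.
Step 4. [r9c9∈{3,4,9}] r9c9 is the only open cell in box 9 admitting 9 ⇒ r9c9=9.
Step 5. [r9c4∈{1,3,4}] 3 has one home in row 9: r9c4, so r9c4=3.
Step 6. [r5c6∈{3,6,9}] across box 5, 3 lands solely at r5c6, so r5c6=3.
Step 7. [r5c4∈{9}] r5c4's peers cover all but 9, so r5c4=9.
Step 8. [r4c4∈{4}] r4c4 has the single candidate 4. So r4c4=4.
Step 9. [r8c9∈{2,3,4,5}] in col 9, 4 fits only at r8c9 ⇒ r8c9=4.
Step 10. [r5c8∈{1,2,5,6}] row 5 places 6 nowhere but r5c8, so r5c8=6.
Step 11. [r7c6∈{4,5,6,9}] r7c6 is the only open cell in col 6 admitting 4. So r7c6=4.
Step 12. [r7c5∈{6,7,9}] r7c5 is the only open cell in row 7 admitting 9 ⇒ r7c5=9.
Step 13. [r8c4∈{1,5,7}] r8c4 is the only open cell in col 4 admitting 1. So r8c4=1.
Step 14. [r7c2∈{2}] r7c2 is down to just 2 ⇒ r7c2=2.
Step 15. [r1c3∈{1,2,4,5,7,8}] 2 has one home in col 3: r1c3. So r1c3=2.
Step 16. [r7c8∈{5}] r7c8's peers cover all but 5, so r7c8=5.
Step 17. [r4c8∈{3}] only 3 remains possible at r4c8 ⇒ r4c8=3.
Step 18. [r4c9∈{5}] r4c9's peers cover all but 5. So r4c9=5.
Step 19. [r7c4∈{7}] only 7 remains possible at r7c4, so r7c4=7.
Step 20. [r8c7∈{2,3}] 3 has one home in row 8: r8c7 ⇒ r8c7=3.
Step 21. [r1c2∈{1,4,5}] across row 1, 4 lands solely at r1c2. So r1c2=4.
Step 22. [r3c2∈{1,5}] in col 2, 5 fits only at r3c2, so r3c2=5.
Step 23. [r2c4∈{5,8}] across col 4, 5 lands solely at r2c4 ⇒ r2c4=5.
Step 24. [r3c4∈{8}] r3c4 has the single candidate 8. So r3c4=8.
Step 25. [r6c3∈{1,8,9}] in col 3, 8 fits only at r6c3, so r6c3=8.
Step 26. [r6c1∈{1}] r6c1 has the single candidate 1. So r6c1=1.
Step 27. [r1c8∈{1,8}] col 8 places 1 nowhere but r1c8 ⇒ r1c8=1.
Step 28. [r1c1∈{3,7,8}] r1c1 is the only open cell in row 1 admitting 8, so r1c1=8.
Step 29. [r1c9∈{3}] only 3 remains possible at r1c9 ⇒ r1c9=3.
Step 30. [r2c9∈{2}] r2c9 has the single candidate 2 ⇒ r2c9=2.
Step 31. [r2c1∈{3,7}] 3 has one home in row 2: r2c1 ⇒ r2c1=3.
Step 32. [r3c1∈{7}] r3c1's peers cover all but 7 ⇒ r3c1=7.
Step 33. [r9c2∈{1}] r9c2's peers cover all but 1 ⇒ r9c2=1.
Step 34. [r6c6∈{6}] r6c6's peers cover all but 6 ⇒ r6c6=6.
Step 35. [r2c7∈{7}] only 7 remains possible at r2c7, so r2c7=7.
Step 36. [r8c6∈{5}] only 5 remains possible at r8c6. So r8c6=5.
Step 37. [r9c3∈{4}] r9c3 has the single candidate 4, so r9c3=4.
Step 38. [r2c8∈{8}] r2c8 is down to just 8, so r2c8=8.
Step 39. [r1c7∈{5}] only 5 remains possible at r1c7. So r1c7=5.
Step 40. [r6c8∈{4}] r6c8's peers cover all but 4. So r6c8=4.
Step 41. [r1c6∈{9}] r1c6 has the single candidate 9, so r1c6=9.
Step 42. [r8c5∈{6}] r8c5 has the single candidate 6. So r8c5=6.
Step 43. [r5c9∈{1}] only 1 remains possible at r5c9. So r5c9=1.
Step 44. [r3c3∈{1}] r3c3 has the single candidate 1, so r3c3=1.
Step 45. [r1c5∈{7}] r1c5 has the single candidate 7, so r1c5=7.
Step 46. [r7c1∈{6}] r7c1's peers cover all but 6, so r7c1=6.
Step 47. [r5c7∈{2}] nothing but 2 survives at r5c7, so r5c7=2.
Step 48. [r5c3∈{5}] nothing but 5 survives at r5c3. So r5c3=5.
Step 49. [r8c3∈{7}] only 7 remains possible at r8c3, so r8c3=7.
Step 50. [r4c3∈{9}] only 9 remains possible at r4c3, so r4c3=9.
Step 51. [r8c8∈{2}] nothing but 2 survives at r8c8, so r8c8=2.
Step 52. [r3c5∈{3}] r3c5 has the single candidate 3, so r3c5=3.
Step 53. [r6c7∈{9}] r6c7 has the single candidate 9. So r6c7=9.

Answer: 8 4 2 6 7 9 5 1 3 / 3 9 6 5 4 1 7 8 2 / 7 5 1 8 3 2 4 9 6 / 2 6 9 4 1 7 8 3 5 / 4 7 5 9 8 3 2 6 1 / 1 3 8 2 5 6 9 4 7 / 6 2 3 7 9 4 1 5 8 / 9 8 7 1 6 5 3 2 4 / 5 1 4 3 2 8 6 7 9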